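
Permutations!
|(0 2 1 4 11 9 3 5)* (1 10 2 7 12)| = 18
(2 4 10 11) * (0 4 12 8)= (0 4 10 11 2 12 8)= [4, 1, 12, 3, 10, 5, 6, 7, 0, 9, 11, 2, 8]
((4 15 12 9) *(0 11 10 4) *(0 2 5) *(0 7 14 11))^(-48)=[0, 1, 7, 3, 12, 14, 6, 11, 8, 5, 15, 4, 2, 13, 10, 9]=(2 7 11 4 12)(5 14 10 15 9)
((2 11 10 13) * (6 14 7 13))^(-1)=(2 13 7 14 6 10 11)=[0, 1, 13, 3, 4, 5, 10, 14, 8, 9, 11, 2, 12, 7, 6]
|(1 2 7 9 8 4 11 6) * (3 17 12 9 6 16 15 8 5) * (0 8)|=|(0 8 4 11 16 15)(1 2 7 6)(3 17 12 9 5)|=60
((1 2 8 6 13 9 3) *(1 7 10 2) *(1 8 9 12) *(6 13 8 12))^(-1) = (1 12)(2 10 7 3 9)(6 13 8) = [0, 12, 10, 9, 4, 5, 13, 3, 6, 2, 7, 11, 1, 8]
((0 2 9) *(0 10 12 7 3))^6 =(0 3 7 12 10 9 2) =[3, 1, 0, 7, 4, 5, 6, 12, 8, 2, 9, 11, 10]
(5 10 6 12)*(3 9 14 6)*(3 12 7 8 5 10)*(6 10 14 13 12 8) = (3 9 13 12 14 10 8 5)(6 7) = [0, 1, 2, 9, 4, 3, 7, 6, 5, 13, 8, 11, 14, 12, 10]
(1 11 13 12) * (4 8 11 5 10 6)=(1 5 10 6 4 8 11 13 12)=[0, 5, 2, 3, 8, 10, 4, 7, 11, 9, 6, 13, 1, 12]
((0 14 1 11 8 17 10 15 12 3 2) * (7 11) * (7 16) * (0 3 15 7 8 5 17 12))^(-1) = (0 15 12 8 16 1 14)(2 3)(5 11 7 10 17) = [15, 14, 3, 2, 4, 11, 6, 10, 16, 9, 17, 7, 8, 13, 0, 12, 1, 5]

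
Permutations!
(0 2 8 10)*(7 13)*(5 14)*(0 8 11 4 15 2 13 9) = (0 13 7 9)(2 11 4 15)(5 14)(8 10) = [13, 1, 11, 3, 15, 14, 6, 9, 10, 0, 8, 4, 12, 7, 5, 2]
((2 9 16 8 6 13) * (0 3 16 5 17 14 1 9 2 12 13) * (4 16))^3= (0 16)(1 17 9 14 5)(3 8)(4 6)(12 13)= [16, 17, 2, 8, 6, 1, 4, 7, 3, 14, 10, 11, 13, 12, 5, 15, 0, 9]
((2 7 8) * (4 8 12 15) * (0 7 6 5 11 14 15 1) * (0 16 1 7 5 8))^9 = (0 14)(1 16)(4 11)(5 15)(7 12) = [14, 16, 2, 3, 11, 15, 6, 12, 8, 9, 10, 4, 7, 13, 0, 5, 1]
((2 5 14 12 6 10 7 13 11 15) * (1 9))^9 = (1 9)(2 15 11 13 7 10 6 12 14 5) = [0, 9, 15, 3, 4, 2, 12, 10, 8, 1, 6, 13, 14, 7, 5, 11]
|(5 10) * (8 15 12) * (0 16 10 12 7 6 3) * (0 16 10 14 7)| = |(0 10 5 12 8 15)(3 16 14 7 6)| = 30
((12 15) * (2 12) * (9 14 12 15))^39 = (2 15) = [0, 1, 15, 3, 4, 5, 6, 7, 8, 9, 10, 11, 12, 13, 14, 2]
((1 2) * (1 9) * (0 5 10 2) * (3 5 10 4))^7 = (0 2 1 10 9)(3 5 4) = [2, 10, 1, 5, 3, 4, 6, 7, 8, 0, 9]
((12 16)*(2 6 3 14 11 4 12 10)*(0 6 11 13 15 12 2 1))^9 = [1, 10, 2, 6, 4, 5, 0, 7, 8, 9, 16, 11, 15, 14, 3, 13, 12] = (0 1 10 16 12 15 13 14 3 6)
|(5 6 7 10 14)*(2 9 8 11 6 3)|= |(2 9 8 11 6 7 10 14 5 3)|= 10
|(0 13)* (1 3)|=|(0 13)(1 3)|=2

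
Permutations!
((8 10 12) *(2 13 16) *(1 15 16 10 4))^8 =(1 4 8 12 10 13 2 16 15) =[0, 4, 16, 3, 8, 5, 6, 7, 12, 9, 13, 11, 10, 2, 14, 1, 15]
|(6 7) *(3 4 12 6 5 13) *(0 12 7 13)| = 8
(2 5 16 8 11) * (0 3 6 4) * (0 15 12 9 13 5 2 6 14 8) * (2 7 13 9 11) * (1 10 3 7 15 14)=[7, 10, 15, 1, 14, 16, 4, 13, 2, 9, 3, 6, 11, 5, 8, 12, 0]=(0 7 13 5 16)(1 10 3)(2 15 12 11 6 4 14 8)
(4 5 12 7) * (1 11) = (1 11)(4 5 12 7) = [0, 11, 2, 3, 5, 12, 6, 4, 8, 9, 10, 1, 7]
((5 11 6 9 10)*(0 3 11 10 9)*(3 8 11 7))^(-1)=[6, 1, 2, 7, 4, 10, 11, 3, 0, 9, 5, 8]=(0 6 11 8)(3 7)(5 10)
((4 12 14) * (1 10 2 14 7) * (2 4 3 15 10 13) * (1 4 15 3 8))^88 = (15)(1 14 13 8 2)(4 12 7) = [0, 14, 1, 3, 12, 5, 6, 4, 2, 9, 10, 11, 7, 8, 13, 15]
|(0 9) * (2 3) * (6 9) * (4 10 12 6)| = |(0 4 10 12 6 9)(2 3)| = 6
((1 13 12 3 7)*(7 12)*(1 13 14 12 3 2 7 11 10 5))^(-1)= (1 5 10 11 13 7 2 12 14)= [0, 5, 12, 3, 4, 10, 6, 2, 8, 9, 11, 13, 14, 7, 1]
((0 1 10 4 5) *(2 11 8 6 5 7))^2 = [10, 4, 8, 3, 2, 1, 0, 11, 5, 9, 7, 6] = (0 10 7 11 6)(1 4 2 8 5)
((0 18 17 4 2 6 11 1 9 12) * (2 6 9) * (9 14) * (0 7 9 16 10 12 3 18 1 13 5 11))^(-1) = [6, 0, 1, 9, 17, 13, 4, 12, 8, 7, 16, 5, 10, 11, 2, 15, 14, 18, 3] = (0 6 4 17 18 3 9 7 12 10 16 14 2 1)(5 13 11)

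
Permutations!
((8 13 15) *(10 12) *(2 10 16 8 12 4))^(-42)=(8 12 13 16 15)=[0, 1, 2, 3, 4, 5, 6, 7, 12, 9, 10, 11, 13, 16, 14, 8, 15]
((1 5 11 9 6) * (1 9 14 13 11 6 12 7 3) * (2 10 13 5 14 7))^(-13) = (1 3 7 11 13 10 2 12 9 6 5 14) = [0, 3, 12, 7, 4, 14, 5, 11, 8, 6, 2, 13, 9, 10, 1]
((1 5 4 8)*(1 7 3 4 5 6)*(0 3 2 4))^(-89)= (0 3)(1 6)(2 7 8 4)= [3, 6, 7, 0, 2, 5, 1, 8, 4]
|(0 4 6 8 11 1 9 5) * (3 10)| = 8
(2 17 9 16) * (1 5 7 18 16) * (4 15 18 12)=(1 5 7 12 4 15 18 16 2 17 9)=[0, 5, 17, 3, 15, 7, 6, 12, 8, 1, 10, 11, 4, 13, 14, 18, 2, 9, 16]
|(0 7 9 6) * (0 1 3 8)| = 7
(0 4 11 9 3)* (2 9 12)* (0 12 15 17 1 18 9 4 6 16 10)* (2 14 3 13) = (0 6 16 10)(1 18 9 13 2 4 11 15 17)(3 12 14) = [6, 18, 4, 12, 11, 5, 16, 7, 8, 13, 0, 15, 14, 2, 3, 17, 10, 1, 9]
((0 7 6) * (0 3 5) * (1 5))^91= (0 7 6 3 1 5)= [7, 5, 2, 1, 4, 0, 3, 6]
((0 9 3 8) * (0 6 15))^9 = (0 8)(3 15)(6 9) = [8, 1, 2, 15, 4, 5, 9, 7, 0, 6, 10, 11, 12, 13, 14, 3]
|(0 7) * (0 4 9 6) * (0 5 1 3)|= 8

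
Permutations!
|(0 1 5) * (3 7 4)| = 3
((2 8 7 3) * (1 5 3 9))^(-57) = [0, 9, 3, 5, 4, 1, 6, 8, 2, 7] = (1 9 7 8 2 3 5)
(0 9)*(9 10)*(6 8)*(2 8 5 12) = (0 10 9)(2 8 6 5 12) = [10, 1, 8, 3, 4, 12, 5, 7, 6, 0, 9, 11, 2]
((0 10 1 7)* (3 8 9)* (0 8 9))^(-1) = (0 8 7 1 10)(3 9) = [8, 10, 2, 9, 4, 5, 6, 1, 7, 3, 0]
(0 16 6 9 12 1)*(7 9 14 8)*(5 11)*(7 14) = (0 16 6 7 9 12 1)(5 11)(8 14) = [16, 0, 2, 3, 4, 11, 7, 9, 14, 12, 10, 5, 1, 13, 8, 15, 6]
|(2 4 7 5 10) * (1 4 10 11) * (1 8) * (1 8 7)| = |(1 4)(2 10)(5 11 7)| = 6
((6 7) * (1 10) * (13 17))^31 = (1 10)(6 7)(13 17) = [0, 10, 2, 3, 4, 5, 7, 6, 8, 9, 1, 11, 12, 17, 14, 15, 16, 13]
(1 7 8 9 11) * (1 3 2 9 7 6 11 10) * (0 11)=[11, 6, 9, 2, 4, 5, 0, 8, 7, 10, 1, 3]=(0 11 3 2 9 10 1 6)(7 8)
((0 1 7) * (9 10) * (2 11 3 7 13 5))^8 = (13) = [0, 1, 2, 3, 4, 5, 6, 7, 8, 9, 10, 11, 12, 13]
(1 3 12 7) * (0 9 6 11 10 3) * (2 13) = (0 9 6 11 10 3 12 7 1)(2 13) = [9, 0, 13, 12, 4, 5, 11, 1, 8, 6, 3, 10, 7, 2]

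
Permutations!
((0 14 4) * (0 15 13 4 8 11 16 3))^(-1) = (0 3 16 11 8 14)(4 13 15) = [3, 1, 2, 16, 13, 5, 6, 7, 14, 9, 10, 8, 12, 15, 0, 4, 11]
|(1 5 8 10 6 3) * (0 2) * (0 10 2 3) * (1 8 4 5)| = 6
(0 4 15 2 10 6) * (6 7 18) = (0 4 15 2 10 7 18 6) = [4, 1, 10, 3, 15, 5, 0, 18, 8, 9, 7, 11, 12, 13, 14, 2, 16, 17, 6]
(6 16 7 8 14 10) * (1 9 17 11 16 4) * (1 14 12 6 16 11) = [0, 9, 2, 3, 14, 5, 4, 8, 12, 17, 16, 11, 6, 13, 10, 15, 7, 1] = (1 9 17)(4 14 10 16 7 8 12 6)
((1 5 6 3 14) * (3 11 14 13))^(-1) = (1 14 11 6 5)(3 13) = [0, 14, 2, 13, 4, 1, 5, 7, 8, 9, 10, 6, 12, 3, 11]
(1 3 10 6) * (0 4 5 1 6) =[4, 3, 2, 10, 5, 1, 6, 7, 8, 9, 0] =(0 4 5 1 3 10)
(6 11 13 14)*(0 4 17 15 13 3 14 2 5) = (0 4 17 15 13 2 5)(3 14 6 11) = [4, 1, 5, 14, 17, 0, 11, 7, 8, 9, 10, 3, 12, 2, 6, 13, 16, 15]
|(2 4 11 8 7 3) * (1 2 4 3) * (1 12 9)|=9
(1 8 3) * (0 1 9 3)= (0 1 8)(3 9)= [1, 8, 2, 9, 4, 5, 6, 7, 0, 3]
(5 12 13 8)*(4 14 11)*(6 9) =(4 14 11)(5 12 13 8)(6 9) =[0, 1, 2, 3, 14, 12, 9, 7, 5, 6, 10, 4, 13, 8, 11]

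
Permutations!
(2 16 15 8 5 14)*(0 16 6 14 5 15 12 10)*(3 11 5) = [16, 1, 6, 11, 4, 3, 14, 7, 15, 9, 0, 5, 10, 13, 2, 8, 12] = (0 16 12 10)(2 6 14)(3 11 5)(8 15)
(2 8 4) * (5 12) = (2 8 4)(5 12) = [0, 1, 8, 3, 2, 12, 6, 7, 4, 9, 10, 11, 5]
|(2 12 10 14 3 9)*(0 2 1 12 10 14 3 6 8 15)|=|(0 2 10 3 9 1 12 14 6 8 15)|=11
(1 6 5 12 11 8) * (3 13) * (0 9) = [9, 6, 2, 13, 4, 12, 5, 7, 1, 0, 10, 8, 11, 3] = (0 9)(1 6 5 12 11 8)(3 13)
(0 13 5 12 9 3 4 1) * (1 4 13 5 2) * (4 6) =(0 5 12 9 3 13 2 1)(4 6) =[5, 0, 1, 13, 6, 12, 4, 7, 8, 3, 10, 11, 9, 2]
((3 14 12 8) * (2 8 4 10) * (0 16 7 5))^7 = (0 5 7 16) = [5, 1, 2, 3, 4, 7, 6, 16, 8, 9, 10, 11, 12, 13, 14, 15, 0]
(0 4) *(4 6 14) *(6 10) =(0 10 6 14 4) =[10, 1, 2, 3, 0, 5, 14, 7, 8, 9, 6, 11, 12, 13, 4]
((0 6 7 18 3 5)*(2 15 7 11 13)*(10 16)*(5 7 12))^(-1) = (0 5 12 15 2 13 11 6)(3 18 7)(10 16) = [5, 1, 13, 18, 4, 12, 0, 3, 8, 9, 16, 6, 15, 11, 14, 2, 10, 17, 7]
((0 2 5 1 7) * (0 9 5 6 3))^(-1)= (0 3 6 2)(1 5 9 7)= [3, 5, 0, 6, 4, 9, 2, 1, 8, 7]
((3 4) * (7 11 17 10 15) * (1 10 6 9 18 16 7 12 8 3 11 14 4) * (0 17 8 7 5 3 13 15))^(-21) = [10, 3, 2, 5, 13, 16, 17, 11, 12, 6, 1, 15, 4, 7, 8, 14, 18, 0, 9] = (0 10 1 3 5 16 18 9 6 17)(4 13 7 11 15 14 8 12)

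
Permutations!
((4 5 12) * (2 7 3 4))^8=[0, 1, 3, 5, 12, 2, 6, 4, 8, 9, 10, 11, 7]=(2 3 5)(4 12 7)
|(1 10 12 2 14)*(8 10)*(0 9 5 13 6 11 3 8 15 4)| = |(0 9 5 13 6 11 3 8 10 12 2 14 1 15 4)| = 15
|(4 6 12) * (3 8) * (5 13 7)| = |(3 8)(4 6 12)(5 13 7)| = 6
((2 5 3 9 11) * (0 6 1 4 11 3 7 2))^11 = [6, 4, 7, 9, 11, 2, 1, 5, 8, 3, 10, 0] = (0 6 1 4 11)(2 7 5)(3 9)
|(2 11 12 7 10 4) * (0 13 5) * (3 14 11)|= 24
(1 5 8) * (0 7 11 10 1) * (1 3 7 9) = (0 9 1 5 8)(3 7 11 10) = [9, 5, 2, 7, 4, 8, 6, 11, 0, 1, 3, 10]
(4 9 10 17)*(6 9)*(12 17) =(4 6 9 10 12 17) =[0, 1, 2, 3, 6, 5, 9, 7, 8, 10, 12, 11, 17, 13, 14, 15, 16, 4]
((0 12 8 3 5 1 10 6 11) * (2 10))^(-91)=(0 11 6 10 2 1 5 3 8 12)=[11, 5, 1, 8, 4, 3, 10, 7, 12, 9, 2, 6, 0]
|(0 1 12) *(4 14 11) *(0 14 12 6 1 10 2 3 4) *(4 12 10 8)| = |(0 8 4 10 2 3 12 14 11)(1 6)| = 18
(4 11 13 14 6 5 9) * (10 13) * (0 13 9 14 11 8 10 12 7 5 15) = (0 13 11 12 7 5 14 6 15)(4 8 10 9) = [13, 1, 2, 3, 8, 14, 15, 5, 10, 4, 9, 12, 7, 11, 6, 0]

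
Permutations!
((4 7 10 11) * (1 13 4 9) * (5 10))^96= (13)= [0, 1, 2, 3, 4, 5, 6, 7, 8, 9, 10, 11, 12, 13]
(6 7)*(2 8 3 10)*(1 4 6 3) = [0, 4, 8, 10, 6, 5, 7, 3, 1, 9, 2] = (1 4 6 7 3 10 2 8)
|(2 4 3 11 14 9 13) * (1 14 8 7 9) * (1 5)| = |(1 14 5)(2 4 3 11 8 7 9 13)| = 24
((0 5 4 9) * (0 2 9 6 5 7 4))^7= (0 4 5 7 6)(2 9)= [4, 1, 9, 3, 5, 7, 0, 6, 8, 2]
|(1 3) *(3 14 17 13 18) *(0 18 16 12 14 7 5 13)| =|(0 18 3 1 7 5 13 16 12 14 17)| =11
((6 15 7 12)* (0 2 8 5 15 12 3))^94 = (0 5 3 8 7 2 15) = [5, 1, 15, 8, 4, 3, 6, 2, 7, 9, 10, 11, 12, 13, 14, 0]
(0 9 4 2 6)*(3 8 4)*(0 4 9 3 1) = (0 3 8 9 1)(2 6 4) = [3, 0, 6, 8, 2, 5, 4, 7, 9, 1]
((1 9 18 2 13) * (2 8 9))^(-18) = (18) = [0, 1, 2, 3, 4, 5, 6, 7, 8, 9, 10, 11, 12, 13, 14, 15, 16, 17, 18]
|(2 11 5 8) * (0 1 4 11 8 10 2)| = |(0 1 4 11 5 10 2 8)| = 8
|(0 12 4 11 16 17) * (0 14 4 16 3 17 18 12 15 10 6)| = |(0 15 10 6)(3 17 14 4 11)(12 16 18)| = 60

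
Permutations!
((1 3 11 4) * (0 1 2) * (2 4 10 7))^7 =(11) =[0, 1, 2, 3, 4, 5, 6, 7, 8, 9, 10, 11]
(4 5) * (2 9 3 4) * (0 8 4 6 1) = (0 8 4 5 2 9 3 6 1) = [8, 0, 9, 6, 5, 2, 1, 7, 4, 3]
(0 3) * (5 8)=(0 3)(5 8)=[3, 1, 2, 0, 4, 8, 6, 7, 5]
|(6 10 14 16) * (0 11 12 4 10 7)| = |(0 11 12 4 10 14 16 6 7)| = 9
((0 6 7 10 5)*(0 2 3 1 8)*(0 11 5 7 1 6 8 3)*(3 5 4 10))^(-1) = (0 2 5 1 6 3 7 10 4 11 8) = [2, 6, 5, 7, 11, 1, 3, 10, 0, 9, 4, 8]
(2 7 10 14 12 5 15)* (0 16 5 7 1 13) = (0 16 5 15 2 1 13)(7 10 14 12) = [16, 13, 1, 3, 4, 15, 6, 10, 8, 9, 14, 11, 7, 0, 12, 2, 5]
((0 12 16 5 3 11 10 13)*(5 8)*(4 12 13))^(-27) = (0 13)(3 16 10 5 12 11 8 4) = [13, 1, 2, 16, 3, 12, 6, 7, 4, 9, 5, 8, 11, 0, 14, 15, 10]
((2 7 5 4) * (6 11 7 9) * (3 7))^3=(2 11 5 9 3 4 6 7)=[0, 1, 11, 4, 6, 9, 7, 2, 8, 3, 10, 5]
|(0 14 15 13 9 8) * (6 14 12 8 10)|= 6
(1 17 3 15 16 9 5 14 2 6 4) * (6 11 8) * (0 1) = (0 1 17 3 15 16 9 5 14 2 11 8 6 4) = [1, 17, 11, 15, 0, 14, 4, 7, 6, 5, 10, 8, 12, 13, 2, 16, 9, 3]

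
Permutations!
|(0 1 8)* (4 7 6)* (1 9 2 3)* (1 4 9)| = 6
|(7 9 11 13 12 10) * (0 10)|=|(0 10 7 9 11 13 12)|=7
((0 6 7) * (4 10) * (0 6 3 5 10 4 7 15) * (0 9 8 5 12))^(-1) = (0 12 3)(5 8 9 15 6 7 10) = [12, 1, 2, 0, 4, 8, 7, 10, 9, 15, 5, 11, 3, 13, 14, 6]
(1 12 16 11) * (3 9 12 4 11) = (1 4 11)(3 9 12 16) = [0, 4, 2, 9, 11, 5, 6, 7, 8, 12, 10, 1, 16, 13, 14, 15, 3]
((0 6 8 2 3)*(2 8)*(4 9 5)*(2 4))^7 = (9) = [0, 1, 2, 3, 4, 5, 6, 7, 8, 9]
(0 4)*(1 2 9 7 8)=[4, 2, 9, 3, 0, 5, 6, 8, 1, 7]=(0 4)(1 2 9 7 8)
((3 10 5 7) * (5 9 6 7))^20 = (10) = [0, 1, 2, 3, 4, 5, 6, 7, 8, 9, 10]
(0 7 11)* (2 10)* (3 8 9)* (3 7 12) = (0 12 3 8 9 7 11)(2 10) = [12, 1, 10, 8, 4, 5, 6, 11, 9, 7, 2, 0, 3]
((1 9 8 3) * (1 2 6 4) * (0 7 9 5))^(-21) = (0 5 1 4 6 2 3 8 9 7) = [5, 4, 3, 8, 6, 1, 2, 0, 9, 7]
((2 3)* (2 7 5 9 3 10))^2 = (10)(3 5)(7 9) = [0, 1, 2, 5, 4, 3, 6, 9, 8, 7, 10]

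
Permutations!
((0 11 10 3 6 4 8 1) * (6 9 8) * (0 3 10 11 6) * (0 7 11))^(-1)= (0 11 7 4 6)(1 8 9 3)= [11, 8, 2, 1, 6, 5, 0, 4, 9, 3, 10, 7]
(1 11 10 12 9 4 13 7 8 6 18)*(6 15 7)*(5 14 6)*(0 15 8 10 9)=(0 15 7 10 12)(1 11 9 4 13 5 14 6 18)=[15, 11, 2, 3, 13, 14, 18, 10, 8, 4, 12, 9, 0, 5, 6, 7, 16, 17, 1]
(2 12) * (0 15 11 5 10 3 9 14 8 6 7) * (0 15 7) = (0 7 15 11 5 10 3 9 14 8 6)(2 12) = [7, 1, 12, 9, 4, 10, 0, 15, 6, 14, 3, 5, 2, 13, 8, 11]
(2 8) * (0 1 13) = (0 1 13)(2 8) = [1, 13, 8, 3, 4, 5, 6, 7, 2, 9, 10, 11, 12, 0]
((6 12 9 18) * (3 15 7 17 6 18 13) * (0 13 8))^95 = (18)(0 17)(3 12)(6 13)(7 8)(9 15) = [17, 1, 2, 12, 4, 5, 13, 8, 7, 15, 10, 11, 3, 6, 14, 9, 16, 0, 18]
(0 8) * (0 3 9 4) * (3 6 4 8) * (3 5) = (0 5 3 9 8 6 4) = [5, 1, 2, 9, 0, 3, 4, 7, 6, 8]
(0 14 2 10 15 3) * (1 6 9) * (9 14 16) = (0 16 9 1 6 14 2 10 15 3) = [16, 6, 10, 0, 4, 5, 14, 7, 8, 1, 15, 11, 12, 13, 2, 3, 9]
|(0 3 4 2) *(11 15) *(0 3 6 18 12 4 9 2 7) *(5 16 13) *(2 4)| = |(0 6 18 12 2 3 9 4 7)(5 16 13)(11 15)| = 18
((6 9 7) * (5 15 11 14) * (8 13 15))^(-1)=[0, 1, 2, 3, 4, 14, 7, 9, 5, 6, 10, 15, 12, 8, 11, 13]=(5 14 11 15 13 8)(6 7 9)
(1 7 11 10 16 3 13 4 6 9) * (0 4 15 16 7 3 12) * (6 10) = [4, 3, 2, 13, 10, 5, 9, 11, 8, 1, 7, 6, 0, 15, 14, 16, 12] = (0 4 10 7 11 6 9 1 3 13 15 16 12)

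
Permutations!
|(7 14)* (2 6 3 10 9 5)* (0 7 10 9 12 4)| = 30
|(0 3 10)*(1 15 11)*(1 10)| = |(0 3 1 15 11 10)| = 6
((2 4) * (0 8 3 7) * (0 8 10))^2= (10)(3 8 7)= [0, 1, 2, 8, 4, 5, 6, 3, 7, 9, 10]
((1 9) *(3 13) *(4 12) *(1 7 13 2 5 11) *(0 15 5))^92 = (0 5 1 7 3)(2 15 11 9 13) = [5, 7, 15, 0, 4, 1, 6, 3, 8, 13, 10, 9, 12, 2, 14, 11]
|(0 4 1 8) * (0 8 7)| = 4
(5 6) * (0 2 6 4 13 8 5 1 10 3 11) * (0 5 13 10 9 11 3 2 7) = (0 7)(1 9 11 5 4 10 2 6)(8 13) = [7, 9, 6, 3, 10, 4, 1, 0, 13, 11, 2, 5, 12, 8]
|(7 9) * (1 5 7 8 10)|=|(1 5 7 9 8 10)|=6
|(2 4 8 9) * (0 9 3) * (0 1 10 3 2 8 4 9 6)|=|(0 6)(1 10 3)(2 9 8)|=6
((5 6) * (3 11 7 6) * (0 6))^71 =(0 7 11 3 5 6) =[7, 1, 2, 5, 4, 6, 0, 11, 8, 9, 10, 3]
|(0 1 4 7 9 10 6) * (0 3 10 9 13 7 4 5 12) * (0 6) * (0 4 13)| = |(0 1 5 12 6 3 10 4 13 7)| = 10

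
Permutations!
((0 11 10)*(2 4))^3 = (11)(2 4) = [0, 1, 4, 3, 2, 5, 6, 7, 8, 9, 10, 11]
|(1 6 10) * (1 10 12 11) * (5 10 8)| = 12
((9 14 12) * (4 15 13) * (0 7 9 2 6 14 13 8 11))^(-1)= [11, 1, 12, 3, 13, 5, 2, 0, 15, 7, 10, 8, 14, 9, 6, 4]= (0 11 8 15 4 13 9 7)(2 12 14 6)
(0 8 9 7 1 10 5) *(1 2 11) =(0 8 9 7 2 11 1 10 5) =[8, 10, 11, 3, 4, 0, 6, 2, 9, 7, 5, 1]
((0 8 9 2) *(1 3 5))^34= [9, 3, 8, 5, 4, 1, 6, 7, 2, 0]= (0 9)(1 3 5)(2 8)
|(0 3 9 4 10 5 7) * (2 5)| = |(0 3 9 4 10 2 5 7)| = 8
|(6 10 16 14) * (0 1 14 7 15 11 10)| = 20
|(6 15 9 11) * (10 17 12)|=|(6 15 9 11)(10 17 12)|=12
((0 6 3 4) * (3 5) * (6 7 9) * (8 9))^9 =(0 7 8 9 6 5 3 4) =[7, 1, 2, 4, 0, 3, 5, 8, 9, 6]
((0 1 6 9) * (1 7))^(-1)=(0 9 6 1 7)=[9, 7, 2, 3, 4, 5, 1, 0, 8, 6]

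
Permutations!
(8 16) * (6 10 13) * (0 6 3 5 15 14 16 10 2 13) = (0 6 2 13 3 5 15 14 16 8 10) = [6, 1, 13, 5, 4, 15, 2, 7, 10, 9, 0, 11, 12, 3, 16, 14, 8]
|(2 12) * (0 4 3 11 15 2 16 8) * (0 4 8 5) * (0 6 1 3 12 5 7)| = |(0 8 4 12 16 7)(1 3 11 15 2 5 6)| = 42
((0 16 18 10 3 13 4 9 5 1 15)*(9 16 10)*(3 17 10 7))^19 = (0 5 16 3 15 9 4 7 1 18 13)(10 17) = [5, 18, 2, 15, 7, 16, 6, 1, 8, 4, 17, 11, 12, 0, 14, 9, 3, 10, 13]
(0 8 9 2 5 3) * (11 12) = (0 8 9 2 5 3)(11 12) = [8, 1, 5, 0, 4, 3, 6, 7, 9, 2, 10, 12, 11]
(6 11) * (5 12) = (5 12)(6 11) = [0, 1, 2, 3, 4, 12, 11, 7, 8, 9, 10, 6, 5]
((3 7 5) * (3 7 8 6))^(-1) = (3 6 8)(5 7) = [0, 1, 2, 6, 4, 7, 8, 5, 3]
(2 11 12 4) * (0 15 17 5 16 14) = [15, 1, 11, 3, 2, 16, 6, 7, 8, 9, 10, 12, 4, 13, 0, 17, 14, 5] = (0 15 17 5 16 14)(2 11 12 4)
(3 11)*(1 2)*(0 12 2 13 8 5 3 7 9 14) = (0 12 2 1 13 8 5 3 11 7 9 14) = [12, 13, 1, 11, 4, 3, 6, 9, 5, 14, 10, 7, 2, 8, 0]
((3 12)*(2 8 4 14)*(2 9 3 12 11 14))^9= (3 11 14 9)= [0, 1, 2, 11, 4, 5, 6, 7, 8, 3, 10, 14, 12, 13, 9]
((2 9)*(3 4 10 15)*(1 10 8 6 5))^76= [0, 4, 2, 5, 1, 3, 15, 7, 10, 9, 8, 11, 12, 13, 14, 6]= (1 4)(3 5)(6 15)(8 10)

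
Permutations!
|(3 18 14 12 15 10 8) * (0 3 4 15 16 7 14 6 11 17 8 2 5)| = 12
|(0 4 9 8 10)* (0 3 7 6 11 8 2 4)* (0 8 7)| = 12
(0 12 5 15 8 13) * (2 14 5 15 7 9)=(0 12 15 8 13)(2 14 5 7 9)=[12, 1, 14, 3, 4, 7, 6, 9, 13, 2, 10, 11, 15, 0, 5, 8]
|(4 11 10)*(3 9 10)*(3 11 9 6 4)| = 5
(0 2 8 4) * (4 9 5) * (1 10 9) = (0 2 8 1 10 9 5 4) = [2, 10, 8, 3, 0, 4, 6, 7, 1, 5, 9]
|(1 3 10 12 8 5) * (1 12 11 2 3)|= 12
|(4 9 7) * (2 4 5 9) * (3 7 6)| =10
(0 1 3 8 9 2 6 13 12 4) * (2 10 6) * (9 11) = (0 1 3 8 11 9 10 6 13 12 4) = [1, 3, 2, 8, 0, 5, 13, 7, 11, 10, 6, 9, 4, 12]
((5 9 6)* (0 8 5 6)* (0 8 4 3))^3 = (9) = [0, 1, 2, 3, 4, 5, 6, 7, 8, 9]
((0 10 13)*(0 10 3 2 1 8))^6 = (13)(0 3 2 1 8) = [3, 8, 1, 2, 4, 5, 6, 7, 0, 9, 10, 11, 12, 13]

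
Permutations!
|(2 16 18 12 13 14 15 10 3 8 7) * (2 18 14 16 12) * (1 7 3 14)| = |(1 7 18 2 12 13 16)(3 8)(10 14 15)| = 42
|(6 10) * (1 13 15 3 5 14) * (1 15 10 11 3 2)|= 10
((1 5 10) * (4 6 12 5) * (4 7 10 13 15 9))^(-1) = [0, 10, 2, 3, 9, 12, 4, 1, 8, 15, 7, 11, 6, 5, 14, 13] = (1 10 7)(4 9 15 13 5 12 6)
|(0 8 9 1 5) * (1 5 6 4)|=|(0 8 9 5)(1 6 4)|=12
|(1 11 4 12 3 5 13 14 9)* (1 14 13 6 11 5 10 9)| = |(1 5 6 11 4 12 3 10 9 14)| = 10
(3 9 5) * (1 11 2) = [0, 11, 1, 9, 4, 3, 6, 7, 8, 5, 10, 2] = (1 11 2)(3 9 5)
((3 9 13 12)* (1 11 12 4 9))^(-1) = [0, 3, 2, 12, 13, 5, 6, 7, 8, 4, 10, 1, 11, 9] = (1 3 12 11)(4 13 9)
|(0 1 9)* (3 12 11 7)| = 12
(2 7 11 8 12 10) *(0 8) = (0 8 12 10 2 7 11) = [8, 1, 7, 3, 4, 5, 6, 11, 12, 9, 2, 0, 10]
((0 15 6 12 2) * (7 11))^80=(15)=[0, 1, 2, 3, 4, 5, 6, 7, 8, 9, 10, 11, 12, 13, 14, 15]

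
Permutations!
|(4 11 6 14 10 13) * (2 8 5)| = 6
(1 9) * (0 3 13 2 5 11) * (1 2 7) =[3, 9, 5, 13, 4, 11, 6, 1, 8, 2, 10, 0, 12, 7] =(0 3 13 7 1 9 2 5 11)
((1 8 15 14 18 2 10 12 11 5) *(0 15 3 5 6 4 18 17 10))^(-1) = (0 2 18 4 6 11 12 10 17 14 15)(1 5 3 8) = [2, 5, 18, 8, 6, 3, 11, 7, 1, 9, 17, 12, 10, 13, 15, 0, 16, 14, 4]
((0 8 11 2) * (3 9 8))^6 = (11) = [0, 1, 2, 3, 4, 5, 6, 7, 8, 9, 10, 11]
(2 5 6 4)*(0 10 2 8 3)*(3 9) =(0 10 2 5 6 4 8 9 3) =[10, 1, 5, 0, 8, 6, 4, 7, 9, 3, 2]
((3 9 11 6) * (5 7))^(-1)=[0, 1, 2, 6, 4, 7, 11, 5, 8, 3, 10, 9]=(3 6 11 9)(5 7)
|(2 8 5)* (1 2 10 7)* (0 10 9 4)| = |(0 10 7 1 2 8 5 9 4)| = 9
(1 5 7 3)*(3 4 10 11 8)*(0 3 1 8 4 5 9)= [3, 9, 2, 8, 10, 7, 6, 5, 1, 0, 11, 4]= (0 3 8 1 9)(4 10 11)(5 7)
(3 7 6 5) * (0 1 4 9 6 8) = (0 1 4 9 6 5 3 7 8) = [1, 4, 2, 7, 9, 3, 5, 8, 0, 6]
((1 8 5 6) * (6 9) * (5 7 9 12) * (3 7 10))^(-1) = (1 6 9 7 3 10 8)(5 12) = [0, 6, 2, 10, 4, 12, 9, 3, 1, 7, 8, 11, 5]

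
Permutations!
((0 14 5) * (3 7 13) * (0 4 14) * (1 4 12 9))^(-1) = (1 9 12 5 14 4)(3 13 7) = [0, 9, 2, 13, 1, 14, 6, 3, 8, 12, 10, 11, 5, 7, 4]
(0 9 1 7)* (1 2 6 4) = (0 9 2 6 4 1 7) = [9, 7, 6, 3, 1, 5, 4, 0, 8, 2]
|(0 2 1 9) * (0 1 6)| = 6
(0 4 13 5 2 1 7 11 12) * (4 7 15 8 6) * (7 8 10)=[8, 15, 1, 3, 13, 2, 4, 11, 6, 9, 7, 12, 0, 5, 14, 10]=(0 8 6 4 13 5 2 1 15 10 7 11 12)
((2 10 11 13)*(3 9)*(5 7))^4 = (13) = [0, 1, 2, 3, 4, 5, 6, 7, 8, 9, 10, 11, 12, 13]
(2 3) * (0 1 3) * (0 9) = (0 1 3 2 9) = [1, 3, 9, 2, 4, 5, 6, 7, 8, 0]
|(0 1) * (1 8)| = |(0 8 1)| = 3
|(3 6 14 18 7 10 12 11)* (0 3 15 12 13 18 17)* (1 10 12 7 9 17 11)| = 14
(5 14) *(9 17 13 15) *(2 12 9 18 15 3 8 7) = (2 12 9 17 13 3 8 7)(5 14)(15 18) = [0, 1, 12, 8, 4, 14, 6, 2, 7, 17, 10, 11, 9, 3, 5, 18, 16, 13, 15]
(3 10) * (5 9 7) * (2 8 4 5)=(2 8 4 5 9 7)(3 10)=[0, 1, 8, 10, 5, 9, 6, 2, 4, 7, 3]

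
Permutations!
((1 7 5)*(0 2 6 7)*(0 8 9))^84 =(0 5)(1 2)(6 8)(7 9) =[5, 2, 1, 3, 4, 0, 8, 9, 6, 7]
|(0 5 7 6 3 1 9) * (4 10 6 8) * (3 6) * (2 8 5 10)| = |(0 10 3 1 9)(2 8 4)(5 7)| = 30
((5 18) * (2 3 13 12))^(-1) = [0, 1, 12, 2, 4, 18, 6, 7, 8, 9, 10, 11, 13, 3, 14, 15, 16, 17, 5] = (2 12 13 3)(5 18)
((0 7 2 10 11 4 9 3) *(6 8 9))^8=(0 9 6 11 2)(3 8 4 10 7)=[9, 1, 0, 8, 10, 5, 11, 3, 4, 6, 7, 2]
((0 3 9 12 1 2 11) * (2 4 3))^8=(0 11 2)(1 9 4 12 3)=[11, 9, 0, 1, 12, 5, 6, 7, 8, 4, 10, 2, 3]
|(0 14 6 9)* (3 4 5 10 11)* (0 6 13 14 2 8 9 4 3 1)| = |(0 2 8 9 6 4 5 10 11 1)(13 14)| = 10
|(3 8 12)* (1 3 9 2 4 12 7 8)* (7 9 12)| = 10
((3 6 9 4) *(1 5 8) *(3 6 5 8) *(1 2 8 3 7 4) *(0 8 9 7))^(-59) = (0 1 8 3 2 5 9)(4 6 7) = [1, 8, 5, 2, 6, 9, 7, 4, 3, 0]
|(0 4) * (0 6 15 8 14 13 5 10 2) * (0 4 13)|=|(0 13 5 10 2 4 6 15 8 14)|=10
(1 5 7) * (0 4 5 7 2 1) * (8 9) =(0 4 5 2 1 7)(8 9) =[4, 7, 1, 3, 5, 2, 6, 0, 9, 8]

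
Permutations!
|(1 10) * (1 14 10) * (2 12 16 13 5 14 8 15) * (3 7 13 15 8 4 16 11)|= 12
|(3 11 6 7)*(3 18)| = |(3 11 6 7 18)| = 5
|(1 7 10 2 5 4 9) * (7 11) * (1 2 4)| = 8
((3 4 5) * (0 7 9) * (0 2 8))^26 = (0 7 9 2 8)(3 5 4) = [7, 1, 8, 5, 3, 4, 6, 9, 0, 2]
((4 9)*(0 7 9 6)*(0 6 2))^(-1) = (0 2 4 9 7) = [2, 1, 4, 3, 9, 5, 6, 0, 8, 7]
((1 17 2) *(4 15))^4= (1 17 2)= [0, 17, 1, 3, 4, 5, 6, 7, 8, 9, 10, 11, 12, 13, 14, 15, 16, 2]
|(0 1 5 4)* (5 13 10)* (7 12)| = 6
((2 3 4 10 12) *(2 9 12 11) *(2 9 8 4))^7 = (2 3)(4 10 11 9 12 8) = [0, 1, 3, 2, 10, 5, 6, 7, 4, 12, 11, 9, 8]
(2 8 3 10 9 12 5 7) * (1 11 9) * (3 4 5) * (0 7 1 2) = (0 7)(1 11 9 12 3 10 2 8 4 5) = [7, 11, 8, 10, 5, 1, 6, 0, 4, 12, 2, 9, 3]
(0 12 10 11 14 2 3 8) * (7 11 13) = (0 12 10 13 7 11 14 2 3 8) = [12, 1, 3, 8, 4, 5, 6, 11, 0, 9, 13, 14, 10, 7, 2]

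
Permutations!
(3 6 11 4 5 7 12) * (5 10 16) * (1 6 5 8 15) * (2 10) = (1 6 11 4 2 10 16 8 15)(3 5 7 12) = [0, 6, 10, 5, 2, 7, 11, 12, 15, 9, 16, 4, 3, 13, 14, 1, 8]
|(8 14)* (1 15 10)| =|(1 15 10)(8 14)| =6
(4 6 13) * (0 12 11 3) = (0 12 11 3)(4 6 13) = [12, 1, 2, 0, 6, 5, 13, 7, 8, 9, 10, 3, 11, 4]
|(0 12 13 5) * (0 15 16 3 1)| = |(0 12 13 5 15 16 3 1)| = 8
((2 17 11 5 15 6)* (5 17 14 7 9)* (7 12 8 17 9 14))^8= (2 5 17 14 6 9 8 7 15 11 12)= [0, 1, 5, 3, 4, 17, 9, 15, 7, 8, 10, 12, 2, 13, 6, 11, 16, 14]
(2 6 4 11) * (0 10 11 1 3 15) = (0 10 11 2 6 4 1 3 15) = [10, 3, 6, 15, 1, 5, 4, 7, 8, 9, 11, 2, 12, 13, 14, 0]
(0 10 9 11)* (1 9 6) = [10, 9, 2, 3, 4, 5, 1, 7, 8, 11, 6, 0] = (0 10 6 1 9 11)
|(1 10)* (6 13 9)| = |(1 10)(6 13 9)| = 6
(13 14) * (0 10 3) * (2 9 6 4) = (0 10 3)(2 9 6 4)(13 14) = [10, 1, 9, 0, 2, 5, 4, 7, 8, 6, 3, 11, 12, 14, 13]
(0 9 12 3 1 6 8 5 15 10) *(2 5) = (0 9 12 3 1 6 8 2 5 15 10) = [9, 6, 5, 1, 4, 15, 8, 7, 2, 12, 0, 11, 3, 13, 14, 10]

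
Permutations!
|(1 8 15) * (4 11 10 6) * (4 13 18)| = 6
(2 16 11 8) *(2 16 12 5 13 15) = (2 12 5 13 15)(8 16 11) = [0, 1, 12, 3, 4, 13, 6, 7, 16, 9, 10, 8, 5, 15, 14, 2, 11]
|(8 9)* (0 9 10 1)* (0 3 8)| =|(0 9)(1 3 8 10)| =4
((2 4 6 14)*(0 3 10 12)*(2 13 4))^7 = (0 12 10 3)(4 13 14 6) = [12, 1, 2, 0, 13, 5, 4, 7, 8, 9, 3, 11, 10, 14, 6]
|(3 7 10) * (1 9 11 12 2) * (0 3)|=20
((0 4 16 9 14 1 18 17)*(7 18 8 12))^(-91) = (0 7 1 16 17 12 14 4 18 8 9) = [7, 16, 2, 3, 18, 5, 6, 1, 9, 0, 10, 11, 14, 13, 4, 15, 17, 12, 8]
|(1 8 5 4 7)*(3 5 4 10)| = |(1 8 4 7)(3 5 10)| = 12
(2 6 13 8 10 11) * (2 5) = (2 6 13 8 10 11 5) = [0, 1, 6, 3, 4, 2, 13, 7, 10, 9, 11, 5, 12, 8]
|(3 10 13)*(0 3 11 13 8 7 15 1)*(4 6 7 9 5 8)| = 24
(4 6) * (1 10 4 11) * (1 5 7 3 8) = (1 10 4 6 11 5 7 3 8) = [0, 10, 2, 8, 6, 7, 11, 3, 1, 9, 4, 5]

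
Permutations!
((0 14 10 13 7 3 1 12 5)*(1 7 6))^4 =(0 6)(1 14)(5 13)(10 12) =[6, 14, 2, 3, 4, 13, 0, 7, 8, 9, 12, 11, 10, 5, 1]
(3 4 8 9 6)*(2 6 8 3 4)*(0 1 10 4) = (0 1 10 4 3 2 6)(8 9) = [1, 10, 6, 2, 3, 5, 0, 7, 9, 8, 4]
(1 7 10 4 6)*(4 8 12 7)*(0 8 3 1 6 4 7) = (0 8 12)(1 7 10 3) = [8, 7, 2, 1, 4, 5, 6, 10, 12, 9, 3, 11, 0]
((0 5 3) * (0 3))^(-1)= (0 5)= [5, 1, 2, 3, 4, 0]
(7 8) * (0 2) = (0 2)(7 8) = [2, 1, 0, 3, 4, 5, 6, 8, 7]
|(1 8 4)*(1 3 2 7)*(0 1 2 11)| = 6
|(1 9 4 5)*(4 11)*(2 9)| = |(1 2 9 11 4 5)| = 6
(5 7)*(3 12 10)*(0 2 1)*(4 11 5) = (0 2 1)(3 12 10)(4 11 5 7) = [2, 0, 1, 12, 11, 7, 6, 4, 8, 9, 3, 5, 10]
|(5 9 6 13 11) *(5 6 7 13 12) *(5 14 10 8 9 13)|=|(5 13 11 6 12 14 10 8 9 7)|=10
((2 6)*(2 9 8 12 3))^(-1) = [0, 1, 3, 12, 4, 5, 2, 7, 9, 6, 10, 11, 8] = (2 3 12 8 9 6)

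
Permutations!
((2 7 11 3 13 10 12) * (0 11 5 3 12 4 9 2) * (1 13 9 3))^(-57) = (1 2 4)(3 13 7)(5 9 10) = [0, 2, 4, 13, 1, 9, 6, 3, 8, 10, 5, 11, 12, 7]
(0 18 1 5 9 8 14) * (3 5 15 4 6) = (0 18 1 15 4 6 3 5 9 8 14) = [18, 15, 2, 5, 6, 9, 3, 7, 14, 8, 10, 11, 12, 13, 0, 4, 16, 17, 1]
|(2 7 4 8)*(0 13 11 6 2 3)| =|(0 13 11 6 2 7 4 8 3)| =9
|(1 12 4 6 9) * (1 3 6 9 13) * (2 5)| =14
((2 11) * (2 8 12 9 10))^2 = [0, 1, 8, 3, 4, 5, 6, 7, 9, 2, 11, 12, 10] = (2 8 9)(10 11 12)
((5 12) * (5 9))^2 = (5 9 12) = [0, 1, 2, 3, 4, 9, 6, 7, 8, 12, 10, 11, 5]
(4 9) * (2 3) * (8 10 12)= (2 3)(4 9)(8 10 12)= [0, 1, 3, 2, 9, 5, 6, 7, 10, 4, 12, 11, 8]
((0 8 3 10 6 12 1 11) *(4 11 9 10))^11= [8, 9, 2, 4, 11, 5, 12, 7, 3, 10, 6, 0, 1]= (0 8 3 4 11)(1 9 10 6 12)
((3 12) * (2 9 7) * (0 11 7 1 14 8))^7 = [8, 9, 7, 12, 4, 5, 6, 11, 14, 2, 10, 0, 3, 13, 1] = (0 8 14 1 9 2 7 11)(3 12)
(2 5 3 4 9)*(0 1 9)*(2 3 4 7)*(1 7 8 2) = (0 7 1 9 3 8 2 5 4) = [7, 9, 5, 8, 0, 4, 6, 1, 2, 3]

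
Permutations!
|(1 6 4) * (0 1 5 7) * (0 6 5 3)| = 7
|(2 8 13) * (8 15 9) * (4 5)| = 10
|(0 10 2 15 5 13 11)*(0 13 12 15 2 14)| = |(0 10 14)(5 12 15)(11 13)| = 6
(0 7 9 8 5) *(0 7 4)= [4, 1, 2, 3, 0, 7, 6, 9, 5, 8]= (0 4)(5 7 9 8)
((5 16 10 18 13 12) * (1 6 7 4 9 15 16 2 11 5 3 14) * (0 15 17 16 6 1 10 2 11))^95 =(0 9 15 17 6 16 7 2 4)(3 12 13 18 10 14)(5 11) =[9, 1, 4, 12, 0, 11, 16, 2, 8, 15, 14, 5, 13, 18, 3, 17, 7, 6, 10]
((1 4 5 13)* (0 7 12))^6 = (1 5)(4 13) = [0, 5, 2, 3, 13, 1, 6, 7, 8, 9, 10, 11, 12, 4]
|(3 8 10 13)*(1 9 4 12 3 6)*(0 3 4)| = |(0 3 8 10 13 6 1 9)(4 12)| = 8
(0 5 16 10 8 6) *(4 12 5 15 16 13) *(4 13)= (0 15 16 10 8 6)(4 12 5)= [15, 1, 2, 3, 12, 4, 0, 7, 6, 9, 8, 11, 5, 13, 14, 16, 10]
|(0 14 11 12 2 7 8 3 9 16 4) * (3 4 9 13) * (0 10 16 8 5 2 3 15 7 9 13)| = |(0 14 11 12 3)(2 9 8 4 10 16 13 15 7 5)| = 10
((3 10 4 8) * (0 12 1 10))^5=(0 8 10 12 3 4 1)=[8, 0, 2, 4, 1, 5, 6, 7, 10, 9, 12, 11, 3]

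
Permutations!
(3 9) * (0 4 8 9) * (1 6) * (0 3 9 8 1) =(9)(0 4 1 6) =[4, 6, 2, 3, 1, 5, 0, 7, 8, 9]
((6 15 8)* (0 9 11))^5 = (0 11 9)(6 8 15) = [11, 1, 2, 3, 4, 5, 8, 7, 15, 0, 10, 9, 12, 13, 14, 6]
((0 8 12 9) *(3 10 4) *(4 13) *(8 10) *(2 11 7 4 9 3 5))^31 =(0 9 13 10)(2 11 7 4 5)(3 8 12) =[9, 1, 11, 8, 5, 2, 6, 4, 12, 13, 0, 7, 3, 10]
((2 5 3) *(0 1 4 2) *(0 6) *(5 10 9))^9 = (10) = [0, 1, 2, 3, 4, 5, 6, 7, 8, 9, 10]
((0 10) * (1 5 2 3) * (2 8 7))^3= [10, 7, 5, 8, 4, 2, 6, 1, 3, 9, 0]= (0 10)(1 7)(2 5)(3 8)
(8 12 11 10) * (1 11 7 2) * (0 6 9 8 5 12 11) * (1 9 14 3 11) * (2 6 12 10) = (0 12 7 6 14 3 11 2 9 8 1)(5 10) = [12, 0, 9, 11, 4, 10, 14, 6, 1, 8, 5, 2, 7, 13, 3]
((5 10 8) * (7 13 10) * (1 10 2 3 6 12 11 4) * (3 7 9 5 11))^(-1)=(1 4 11 8 10)(2 13 7)(3 12 6)(5 9)=[0, 4, 13, 12, 11, 9, 3, 2, 10, 5, 1, 8, 6, 7]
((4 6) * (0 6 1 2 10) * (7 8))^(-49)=[10, 4, 1, 3, 6, 5, 0, 8, 7, 9, 2]=(0 10 2 1 4 6)(7 8)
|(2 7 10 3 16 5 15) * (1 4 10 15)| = |(1 4 10 3 16 5)(2 7 15)| = 6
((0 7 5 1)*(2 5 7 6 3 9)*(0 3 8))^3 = (1 2 3 5 9) = [0, 2, 3, 5, 4, 9, 6, 7, 8, 1]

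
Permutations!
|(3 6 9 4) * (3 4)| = |(3 6 9)| = 3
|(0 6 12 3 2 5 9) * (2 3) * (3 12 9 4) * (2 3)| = |(0 6 9)(2 5 4)(3 12)| = 6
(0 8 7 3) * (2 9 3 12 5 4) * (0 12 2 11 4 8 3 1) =(0 3 12 5 8 7 2 9 1)(4 11) =[3, 0, 9, 12, 11, 8, 6, 2, 7, 1, 10, 4, 5]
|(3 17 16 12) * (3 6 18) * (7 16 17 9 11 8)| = |(3 9 11 8 7 16 12 6 18)| = 9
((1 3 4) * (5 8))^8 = (8)(1 4 3) = [0, 4, 2, 1, 3, 5, 6, 7, 8]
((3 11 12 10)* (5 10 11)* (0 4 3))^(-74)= (12)(0 4 3 5 10)= [4, 1, 2, 5, 3, 10, 6, 7, 8, 9, 0, 11, 12]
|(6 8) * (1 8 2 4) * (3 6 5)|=|(1 8 5 3 6 2 4)|=7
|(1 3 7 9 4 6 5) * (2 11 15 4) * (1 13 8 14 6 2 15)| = |(1 3 7 9 15 4 2 11)(5 13 8 14 6)| = 40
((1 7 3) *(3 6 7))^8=(7)=[0, 1, 2, 3, 4, 5, 6, 7]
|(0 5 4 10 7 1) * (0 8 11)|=8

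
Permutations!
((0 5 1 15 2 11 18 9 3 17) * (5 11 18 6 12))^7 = [2, 0, 6, 1, 4, 17, 9, 7, 8, 5, 10, 18, 3, 13, 14, 11, 16, 15, 12] = (0 2 6 9 5 17 15 11 18 12 3 1)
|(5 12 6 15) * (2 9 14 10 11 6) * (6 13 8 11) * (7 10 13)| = 12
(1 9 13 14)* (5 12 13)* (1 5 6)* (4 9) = (1 4 9 6)(5 12 13 14) = [0, 4, 2, 3, 9, 12, 1, 7, 8, 6, 10, 11, 13, 14, 5]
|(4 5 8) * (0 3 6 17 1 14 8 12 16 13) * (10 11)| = |(0 3 6 17 1 14 8 4 5 12 16 13)(10 11)| = 12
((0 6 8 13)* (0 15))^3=[13, 1, 2, 3, 4, 5, 15, 7, 0, 9, 10, 11, 12, 6, 14, 8]=(0 13 6 15 8)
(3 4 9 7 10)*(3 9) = (3 4)(7 10 9) = [0, 1, 2, 4, 3, 5, 6, 10, 8, 7, 9]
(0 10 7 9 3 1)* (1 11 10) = (0 1)(3 11 10 7 9) = [1, 0, 2, 11, 4, 5, 6, 9, 8, 3, 7, 10]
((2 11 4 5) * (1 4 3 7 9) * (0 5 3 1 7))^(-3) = [1, 5, 3, 11, 2, 4, 6, 9, 8, 7, 10, 0] = (0 1 5 4 2 3 11)(7 9)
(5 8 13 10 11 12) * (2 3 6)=(2 3 6)(5 8 13 10 11 12)=[0, 1, 3, 6, 4, 8, 2, 7, 13, 9, 11, 12, 5, 10]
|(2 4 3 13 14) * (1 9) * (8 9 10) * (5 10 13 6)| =11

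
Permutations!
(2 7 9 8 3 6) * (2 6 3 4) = [0, 1, 7, 3, 2, 5, 6, 9, 4, 8] = (2 7 9 8 4)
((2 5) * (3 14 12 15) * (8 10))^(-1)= (2 5)(3 15 12 14)(8 10)= [0, 1, 5, 15, 4, 2, 6, 7, 10, 9, 8, 11, 14, 13, 3, 12]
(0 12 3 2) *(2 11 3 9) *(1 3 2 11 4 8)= (0 12 9 11 2)(1 3 4 8)= [12, 3, 0, 4, 8, 5, 6, 7, 1, 11, 10, 2, 9]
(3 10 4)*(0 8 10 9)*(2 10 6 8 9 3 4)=[9, 1, 10, 3, 4, 5, 8, 7, 6, 0, 2]=(0 9)(2 10)(6 8)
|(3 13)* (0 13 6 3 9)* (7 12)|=|(0 13 9)(3 6)(7 12)|=6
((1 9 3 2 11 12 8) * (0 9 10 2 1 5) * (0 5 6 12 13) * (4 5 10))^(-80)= (13)(6 12 8)= [0, 1, 2, 3, 4, 5, 12, 7, 6, 9, 10, 11, 8, 13]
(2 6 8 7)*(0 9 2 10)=[9, 1, 6, 3, 4, 5, 8, 10, 7, 2, 0]=(0 9 2 6 8 7 10)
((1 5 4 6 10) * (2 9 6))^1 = (1 5 4 2 9 6 10) = [0, 5, 9, 3, 2, 4, 10, 7, 8, 6, 1]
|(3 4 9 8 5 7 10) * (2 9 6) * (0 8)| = 10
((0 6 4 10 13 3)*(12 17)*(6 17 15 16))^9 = (0 3 13 10 4 6 16 15 12 17) = [3, 1, 2, 13, 6, 5, 16, 7, 8, 9, 4, 11, 17, 10, 14, 12, 15, 0]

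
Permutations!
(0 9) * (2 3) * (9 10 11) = (0 10 11 9)(2 3) = [10, 1, 3, 2, 4, 5, 6, 7, 8, 0, 11, 9]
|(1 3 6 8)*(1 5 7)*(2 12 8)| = 8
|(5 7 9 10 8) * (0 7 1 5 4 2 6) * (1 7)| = |(0 1 5 7 9 10 8 4 2 6)| = 10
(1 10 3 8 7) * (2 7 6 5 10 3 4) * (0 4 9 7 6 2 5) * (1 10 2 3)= [4, 1, 6, 8, 5, 2, 0, 10, 3, 7, 9]= (0 4 5 2 6)(3 8)(7 10 9)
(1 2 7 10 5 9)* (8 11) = (1 2 7 10 5 9)(8 11) = [0, 2, 7, 3, 4, 9, 6, 10, 11, 1, 5, 8]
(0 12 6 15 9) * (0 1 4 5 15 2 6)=(0 12)(1 4 5 15 9)(2 6)=[12, 4, 6, 3, 5, 15, 2, 7, 8, 1, 10, 11, 0, 13, 14, 9]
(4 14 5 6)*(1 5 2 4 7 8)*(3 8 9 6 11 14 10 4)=[0, 5, 3, 8, 10, 11, 7, 9, 1, 6, 4, 14, 12, 13, 2]=(1 5 11 14 2 3 8)(4 10)(6 7 9)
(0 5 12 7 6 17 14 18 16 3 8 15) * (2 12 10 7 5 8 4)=(0 8 15)(2 12 5 10 7 6 17 14 18 16 3 4)=[8, 1, 12, 4, 2, 10, 17, 6, 15, 9, 7, 11, 5, 13, 18, 0, 3, 14, 16]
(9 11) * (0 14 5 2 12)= [14, 1, 12, 3, 4, 2, 6, 7, 8, 11, 10, 9, 0, 13, 5]= (0 14 5 2 12)(9 11)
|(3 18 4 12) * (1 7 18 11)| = |(1 7 18 4 12 3 11)| = 7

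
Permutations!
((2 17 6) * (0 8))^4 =(2 17 6) =[0, 1, 17, 3, 4, 5, 2, 7, 8, 9, 10, 11, 12, 13, 14, 15, 16, 6]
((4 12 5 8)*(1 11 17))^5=(1 17 11)(4 12 5 8)=[0, 17, 2, 3, 12, 8, 6, 7, 4, 9, 10, 1, 5, 13, 14, 15, 16, 11]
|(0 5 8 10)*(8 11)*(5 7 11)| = 5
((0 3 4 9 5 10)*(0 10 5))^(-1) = (10)(0 9 4 3) = [9, 1, 2, 0, 3, 5, 6, 7, 8, 4, 10]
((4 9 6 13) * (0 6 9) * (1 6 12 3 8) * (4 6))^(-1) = (0 4 1 8 3 12)(6 13) = [4, 8, 2, 12, 1, 5, 13, 7, 3, 9, 10, 11, 0, 6]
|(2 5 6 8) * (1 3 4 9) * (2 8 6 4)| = |(1 3 2 5 4 9)| = 6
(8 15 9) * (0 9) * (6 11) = (0 9 8 15)(6 11) = [9, 1, 2, 3, 4, 5, 11, 7, 15, 8, 10, 6, 12, 13, 14, 0]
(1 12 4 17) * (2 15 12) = (1 2 15 12 4 17) = [0, 2, 15, 3, 17, 5, 6, 7, 8, 9, 10, 11, 4, 13, 14, 12, 16, 1]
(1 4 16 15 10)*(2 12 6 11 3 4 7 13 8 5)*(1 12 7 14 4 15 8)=[0, 14, 7, 15, 16, 2, 11, 13, 5, 9, 12, 3, 6, 1, 4, 10, 8]=(1 14 4 16 8 5 2 7 13)(3 15 10 12 6 11)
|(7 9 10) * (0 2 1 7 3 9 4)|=|(0 2 1 7 4)(3 9 10)|=15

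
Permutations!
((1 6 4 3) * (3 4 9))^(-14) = (1 9)(3 6) = [0, 9, 2, 6, 4, 5, 3, 7, 8, 1]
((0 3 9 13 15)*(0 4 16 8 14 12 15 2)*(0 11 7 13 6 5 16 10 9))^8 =[0, 1, 2, 3, 12, 9, 10, 7, 5, 4, 15, 11, 8, 13, 16, 14, 6] =(4 12 8 5 9)(6 10 15 14 16)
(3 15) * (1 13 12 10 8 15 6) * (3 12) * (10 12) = [0, 13, 2, 6, 4, 5, 1, 7, 15, 9, 8, 11, 12, 3, 14, 10] = (1 13 3 6)(8 15 10)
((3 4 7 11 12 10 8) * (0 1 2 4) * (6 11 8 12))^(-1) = (0 3 8 7 4 2 1)(6 11)(10 12) = [3, 0, 1, 8, 2, 5, 11, 4, 7, 9, 12, 6, 10]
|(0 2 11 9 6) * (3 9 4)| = 7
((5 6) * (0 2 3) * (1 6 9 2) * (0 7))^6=[3, 7, 5, 9, 4, 1, 0, 2, 8, 6]=(0 3 9 6)(1 7 2 5)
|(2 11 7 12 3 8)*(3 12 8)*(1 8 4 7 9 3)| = 6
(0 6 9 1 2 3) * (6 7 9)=(0 7 9 1 2 3)=[7, 2, 3, 0, 4, 5, 6, 9, 8, 1]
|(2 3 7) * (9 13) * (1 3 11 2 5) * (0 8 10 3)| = 14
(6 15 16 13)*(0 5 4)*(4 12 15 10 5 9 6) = (0 9 6 10 5 12 15 16 13 4) = [9, 1, 2, 3, 0, 12, 10, 7, 8, 6, 5, 11, 15, 4, 14, 16, 13]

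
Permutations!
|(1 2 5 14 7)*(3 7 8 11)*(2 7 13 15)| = |(1 7)(2 5 14 8 11 3 13 15)| = 8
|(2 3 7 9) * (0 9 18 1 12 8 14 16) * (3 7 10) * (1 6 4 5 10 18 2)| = 42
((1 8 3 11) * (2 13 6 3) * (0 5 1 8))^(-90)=(13)=[0, 1, 2, 3, 4, 5, 6, 7, 8, 9, 10, 11, 12, 13]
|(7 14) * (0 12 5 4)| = 4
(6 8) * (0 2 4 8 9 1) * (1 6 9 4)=[2, 0, 1, 3, 8, 5, 4, 7, 9, 6]=(0 2 1)(4 8 9 6)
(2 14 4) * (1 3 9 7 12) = (1 3 9 7 12)(2 14 4) = [0, 3, 14, 9, 2, 5, 6, 12, 8, 7, 10, 11, 1, 13, 4]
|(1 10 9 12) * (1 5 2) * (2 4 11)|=8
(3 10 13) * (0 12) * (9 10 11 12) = (0 9 10 13 3 11 12) = [9, 1, 2, 11, 4, 5, 6, 7, 8, 10, 13, 12, 0, 3]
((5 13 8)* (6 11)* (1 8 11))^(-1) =(1 6 11 13 5 8) =[0, 6, 2, 3, 4, 8, 11, 7, 1, 9, 10, 13, 12, 5]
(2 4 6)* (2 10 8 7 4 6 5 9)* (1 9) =(1 9 2 6 10 8 7 4 5) =[0, 9, 6, 3, 5, 1, 10, 4, 7, 2, 8]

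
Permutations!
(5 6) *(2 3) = [0, 1, 3, 2, 4, 6, 5] = (2 3)(5 6)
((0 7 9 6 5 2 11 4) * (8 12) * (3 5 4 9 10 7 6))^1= (0 6 4)(2 11 9 3 5)(7 10)(8 12)= [6, 1, 11, 5, 0, 2, 4, 10, 12, 3, 7, 9, 8]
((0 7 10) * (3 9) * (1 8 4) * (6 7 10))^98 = (10)(1 4 8) = [0, 4, 2, 3, 8, 5, 6, 7, 1, 9, 10]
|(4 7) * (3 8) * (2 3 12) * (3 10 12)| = 6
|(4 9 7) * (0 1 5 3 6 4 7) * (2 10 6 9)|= |(0 1 5 3 9)(2 10 6 4)|= 20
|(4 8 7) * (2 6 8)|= 5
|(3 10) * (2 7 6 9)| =4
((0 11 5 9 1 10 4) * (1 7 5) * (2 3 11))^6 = (0 4 10 1 11 3 2) = [4, 11, 0, 2, 10, 5, 6, 7, 8, 9, 1, 3]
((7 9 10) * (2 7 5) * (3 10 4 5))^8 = (10)(2 4 7 5 9) = [0, 1, 4, 3, 7, 9, 6, 5, 8, 2, 10]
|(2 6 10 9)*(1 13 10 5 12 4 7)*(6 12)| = |(1 13 10 9 2 12 4 7)(5 6)| = 8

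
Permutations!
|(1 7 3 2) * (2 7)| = 2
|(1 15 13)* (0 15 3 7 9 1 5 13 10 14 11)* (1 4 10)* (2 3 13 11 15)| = |(0 2 3 7 9 4 10 14 15 1 13 5 11)| = 13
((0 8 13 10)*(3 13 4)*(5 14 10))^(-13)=[3, 1, 2, 14, 5, 0, 6, 7, 13, 9, 4, 11, 12, 10, 8]=(0 3 14 8 13 10 4 5)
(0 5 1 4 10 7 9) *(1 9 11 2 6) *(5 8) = [8, 4, 6, 3, 10, 9, 1, 11, 5, 0, 7, 2] = (0 8 5 9)(1 4 10 7 11 2 6)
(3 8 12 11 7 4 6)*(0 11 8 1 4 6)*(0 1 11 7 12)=(0 7 6 3 11 12 8)(1 4)=[7, 4, 2, 11, 1, 5, 3, 6, 0, 9, 10, 12, 8]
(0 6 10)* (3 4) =(0 6 10)(3 4) =[6, 1, 2, 4, 3, 5, 10, 7, 8, 9, 0]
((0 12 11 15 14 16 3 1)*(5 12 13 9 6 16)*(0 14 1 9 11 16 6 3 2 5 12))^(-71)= (0 5 2 16 12 14 1 15 11 13)(3 9)= [5, 15, 16, 9, 4, 2, 6, 7, 8, 3, 10, 13, 14, 0, 1, 11, 12]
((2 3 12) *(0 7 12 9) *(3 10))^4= (0 10 7 3 12 9 2)= [10, 1, 0, 12, 4, 5, 6, 3, 8, 2, 7, 11, 9]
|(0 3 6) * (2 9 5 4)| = 12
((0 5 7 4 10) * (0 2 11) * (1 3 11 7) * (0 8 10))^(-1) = (0 4 7 2 10 8 11 3 1 5) = [4, 5, 10, 1, 7, 0, 6, 2, 11, 9, 8, 3]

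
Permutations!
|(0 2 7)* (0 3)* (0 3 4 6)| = 5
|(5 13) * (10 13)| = |(5 10 13)| = 3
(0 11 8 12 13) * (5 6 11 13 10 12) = [13, 1, 2, 3, 4, 6, 11, 7, 5, 9, 12, 8, 10, 0] = (0 13)(5 6 11 8)(10 12)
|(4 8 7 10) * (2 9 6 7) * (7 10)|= 6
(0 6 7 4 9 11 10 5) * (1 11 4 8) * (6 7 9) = (0 7 8 1 11 10 5)(4 6 9) = [7, 11, 2, 3, 6, 0, 9, 8, 1, 4, 5, 10]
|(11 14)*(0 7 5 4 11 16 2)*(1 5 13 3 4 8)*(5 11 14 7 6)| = |(0 6 5 8 1 11 7 13 3 4 14 16 2)| = 13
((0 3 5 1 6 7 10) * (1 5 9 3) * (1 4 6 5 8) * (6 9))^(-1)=[10, 8, 2, 9, 0, 1, 3, 6, 5, 4, 7]=(0 10 7 6 3 9 4)(1 8 5)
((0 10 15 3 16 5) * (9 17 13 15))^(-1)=(0 5 16 3 15 13 17 9 10)=[5, 1, 2, 15, 4, 16, 6, 7, 8, 10, 0, 11, 12, 17, 14, 13, 3, 9]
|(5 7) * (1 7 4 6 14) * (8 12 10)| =6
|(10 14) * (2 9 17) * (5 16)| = 6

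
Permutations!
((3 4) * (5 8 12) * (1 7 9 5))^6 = (12) = [0, 1, 2, 3, 4, 5, 6, 7, 8, 9, 10, 11, 12]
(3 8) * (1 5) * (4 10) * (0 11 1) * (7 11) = (0 7 11 1 5)(3 8)(4 10) = [7, 5, 2, 8, 10, 0, 6, 11, 3, 9, 4, 1]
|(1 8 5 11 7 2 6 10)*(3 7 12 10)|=|(1 8 5 11 12 10)(2 6 3 7)|=12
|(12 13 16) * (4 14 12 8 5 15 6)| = 9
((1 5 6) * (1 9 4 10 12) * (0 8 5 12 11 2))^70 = (12)(0 11 4 6 8 2 10 9 5) = [11, 1, 10, 3, 6, 0, 8, 7, 2, 5, 9, 4, 12]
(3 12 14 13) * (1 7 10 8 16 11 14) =(1 7 10 8 16 11 14 13 3 12) =[0, 7, 2, 12, 4, 5, 6, 10, 16, 9, 8, 14, 1, 3, 13, 15, 11]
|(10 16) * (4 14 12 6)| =4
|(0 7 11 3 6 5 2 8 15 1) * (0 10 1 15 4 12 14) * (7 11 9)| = |(15)(0 11 3 6 5 2 8 4 12 14)(1 10)(7 9)| = 10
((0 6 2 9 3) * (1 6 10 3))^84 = (10) = [0, 1, 2, 3, 4, 5, 6, 7, 8, 9, 10]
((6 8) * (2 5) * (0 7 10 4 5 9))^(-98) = (10) = [0, 1, 2, 3, 4, 5, 6, 7, 8, 9, 10]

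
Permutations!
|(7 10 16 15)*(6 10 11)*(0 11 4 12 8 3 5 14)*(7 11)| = |(0 7 4 12 8 3 5 14)(6 10 16 15 11)| = 40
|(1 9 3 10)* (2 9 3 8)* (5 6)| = 6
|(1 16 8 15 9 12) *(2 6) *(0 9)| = |(0 9 12 1 16 8 15)(2 6)| = 14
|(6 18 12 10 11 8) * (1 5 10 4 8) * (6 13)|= 12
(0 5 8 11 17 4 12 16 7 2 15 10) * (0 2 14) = [5, 1, 15, 3, 12, 8, 6, 14, 11, 9, 2, 17, 16, 13, 0, 10, 7, 4] = (0 5 8 11 17 4 12 16 7 14)(2 15 10)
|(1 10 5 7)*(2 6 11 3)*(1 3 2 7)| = 6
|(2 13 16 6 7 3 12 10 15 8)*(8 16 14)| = 28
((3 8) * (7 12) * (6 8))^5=(3 8 6)(7 12)=[0, 1, 2, 8, 4, 5, 3, 12, 6, 9, 10, 11, 7]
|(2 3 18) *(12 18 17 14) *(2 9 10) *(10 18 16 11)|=8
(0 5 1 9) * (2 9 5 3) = (0 3 2 9)(1 5) = [3, 5, 9, 2, 4, 1, 6, 7, 8, 0]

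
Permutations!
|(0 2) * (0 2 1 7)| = |(0 1 7)| = 3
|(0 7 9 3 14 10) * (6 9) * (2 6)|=8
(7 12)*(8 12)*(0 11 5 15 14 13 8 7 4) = (0 11 5 15 14 13 8 12 4) = [11, 1, 2, 3, 0, 15, 6, 7, 12, 9, 10, 5, 4, 8, 13, 14]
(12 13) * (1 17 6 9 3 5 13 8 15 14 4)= (1 17 6 9 3 5 13 12 8 15 14 4)= [0, 17, 2, 5, 1, 13, 9, 7, 15, 3, 10, 11, 8, 12, 4, 14, 16, 6]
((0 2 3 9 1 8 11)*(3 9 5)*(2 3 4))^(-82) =(0 11 8 1 9 2 4 5 3) =[11, 9, 4, 0, 5, 3, 6, 7, 1, 2, 10, 8]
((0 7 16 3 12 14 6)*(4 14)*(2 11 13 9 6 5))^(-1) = (0 6 9 13 11 2 5 14 4 12 3 16 7) = [6, 1, 5, 16, 12, 14, 9, 0, 8, 13, 10, 2, 3, 11, 4, 15, 7]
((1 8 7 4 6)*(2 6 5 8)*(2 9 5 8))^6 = (1 9 5 2 6) = [0, 9, 6, 3, 4, 2, 1, 7, 8, 5]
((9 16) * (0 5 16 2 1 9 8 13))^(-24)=(0 5 16 8 13)=[5, 1, 2, 3, 4, 16, 6, 7, 13, 9, 10, 11, 12, 0, 14, 15, 8]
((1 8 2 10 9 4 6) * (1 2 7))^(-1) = [0, 7, 6, 3, 9, 5, 4, 8, 1, 10, 2] = (1 7 8)(2 6 4 9 10)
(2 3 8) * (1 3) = [0, 3, 1, 8, 4, 5, 6, 7, 2] = (1 3 8 2)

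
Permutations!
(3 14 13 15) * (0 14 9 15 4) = (0 14 13 4)(3 9 15) = [14, 1, 2, 9, 0, 5, 6, 7, 8, 15, 10, 11, 12, 4, 13, 3]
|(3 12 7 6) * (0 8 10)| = |(0 8 10)(3 12 7 6)| = 12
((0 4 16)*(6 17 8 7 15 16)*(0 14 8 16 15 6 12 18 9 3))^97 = [4, 1, 2, 0, 12, 5, 17, 6, 7, 3, 10, 11, 18, 13, 8, 15, 14, 16, 9] = (0 4 12 18 9 3)(6 17 16 14 8 7)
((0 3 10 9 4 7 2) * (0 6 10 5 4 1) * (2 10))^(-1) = (0 1 9 10 7 4 5 3)(2 6) = [1, 9, 6, 0, 5, 3, 2, 4, 8, 10, 7]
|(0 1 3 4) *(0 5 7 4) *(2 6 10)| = 3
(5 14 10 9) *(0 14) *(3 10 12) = (0 14 12 3 10 9 5) = [14, 1, 2, 10, 4, 0, 6, 7, 8, 5, 9, 11, 3, 13, 12]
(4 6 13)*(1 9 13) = (1 9 13 4 6) = [0, 9, 2, 3, 6, 5, 1, 7, 8, 13, 10, 11, 12, 4]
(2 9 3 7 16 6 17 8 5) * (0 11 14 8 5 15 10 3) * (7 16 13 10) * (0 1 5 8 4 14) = (0 11)(1 5 2 9)(3 16 6 17 8 15 7 13 10)(4 14) = [11, 5, 9, 16, 14, 2, 17, 13, 15, 1, 3, 0, 12, 10, 4, 7, 6, 8]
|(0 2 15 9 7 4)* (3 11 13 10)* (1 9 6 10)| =|(0 2 15 6 10 3 11 13 1 9 7 4)| =12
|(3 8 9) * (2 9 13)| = 5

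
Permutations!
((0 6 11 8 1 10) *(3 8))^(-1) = (0 10 1 8 3 11 6) = [10, 8, 2, 11, 4, 5, 0, 7, 3, 9, 1, 6]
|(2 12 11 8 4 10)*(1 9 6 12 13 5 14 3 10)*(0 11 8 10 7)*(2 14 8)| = |(0 11 10 14 3 7)(1 9 6 12 2 13 5 8 4)| = 18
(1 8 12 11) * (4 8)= (1 4 8 12 11)= [0, 4, 2, 3, 8, 5, 6, 7, 12, 9, 10, 1, 11]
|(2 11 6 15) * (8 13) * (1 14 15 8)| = 8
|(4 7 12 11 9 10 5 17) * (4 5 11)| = 6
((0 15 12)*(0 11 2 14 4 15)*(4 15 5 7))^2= (2 15 11 14 12)(4 7 5)= [0, 1, 15, 3, 7, 4, 6, 5, 8, 9, 10, 14, 2, 13, 12, 11]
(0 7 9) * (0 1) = (0 7 9 1) = [7, 0, 2, 3, 4, 5, 6, 9, 8, 1]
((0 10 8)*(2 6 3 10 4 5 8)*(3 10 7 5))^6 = (10) = [0, 1, 2, 3, 4, 5, 6, 7, 8, 9, 10]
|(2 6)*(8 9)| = 2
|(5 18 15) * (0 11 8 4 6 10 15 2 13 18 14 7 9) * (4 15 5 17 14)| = |(0 11 8 15 17 14 7 9)(2 13 18)(4 6 10 5)| = 24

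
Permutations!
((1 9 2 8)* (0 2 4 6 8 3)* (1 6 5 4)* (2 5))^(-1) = (0 3 2 4 5)(1 9)(6 8) = [3, 9, 4, 2, 5, 0, 8, 7, 6, 1]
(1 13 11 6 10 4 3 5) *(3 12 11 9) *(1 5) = (1 13 9 3)(4 12 11 6 10) = [0, 13, 2, 1, 12, 5, 10, 7, 8, 3, 4, 6, 11, 9]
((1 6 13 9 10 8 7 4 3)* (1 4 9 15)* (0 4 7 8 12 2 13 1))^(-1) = [15, 6, 12, 4, 0, 5, 1, 3, 8, 7, 9, 11, 10, 2, 14, 13] = (0 15 13 2 12 10 9 7 3 4)(1 6)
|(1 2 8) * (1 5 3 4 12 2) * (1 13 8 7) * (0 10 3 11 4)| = 9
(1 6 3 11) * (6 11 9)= (1 11)(3 9 6)= [0, 11, 2, 9, 4, 5, 3, 7, 8, 6, 10, 1]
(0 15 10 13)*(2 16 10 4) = [15, 1, 16, 3, 2, 5, 6, 7, 8, 9, 13, 11, 12, 0, 14, 4, 10] = (0 15 4 2 16 10 13)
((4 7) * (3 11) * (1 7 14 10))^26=(1 7 4 14 10)=[0, 7, 2, 3, 14, 5, 6, 4, 8, 9, 1, 11, 12, 13, 10]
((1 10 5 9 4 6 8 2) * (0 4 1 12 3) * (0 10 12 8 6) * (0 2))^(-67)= (0 4 2 8)(1 9 5 10 3 12)= [4, 9, 8, 12, 2, 10, 6, 7, 0, 5, 3, 11, 1]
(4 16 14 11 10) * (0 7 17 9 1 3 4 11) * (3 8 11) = (0 7 17 9 1 8 11 10 3 4 16 14) = [7, 8, 2, 4, 16, 5, 6, 17, 11, 1, 3, 10, 12, 13, 0, 15, 14, 9]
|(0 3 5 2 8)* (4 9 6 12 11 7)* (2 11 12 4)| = |(12)(0 3 5 11 7 2 8)(4 9 6)| = 21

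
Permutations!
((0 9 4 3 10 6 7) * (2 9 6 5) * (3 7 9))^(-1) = [7, 1, 5, 2, 9, 10, 0, 4, 8, 6, 3] = (0 7 4 9 6)(2 5 10 3)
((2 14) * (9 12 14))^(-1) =(2 14 12 9) =[0, 1, 14, 3, 4, 5, 6, 7, 8, 2, 10, 11, 9, 13, 12]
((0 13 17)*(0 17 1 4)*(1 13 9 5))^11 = (17)(0 9 5 1 4) = [9, 4, 2, 3, 0, 1, 6, 7, 8, 5, 10, 11, 12, 13, 14, 15, 16, 17]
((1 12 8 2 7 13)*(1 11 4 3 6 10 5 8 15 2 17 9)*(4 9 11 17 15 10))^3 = (1 5 2 17)(7 11 12 8)(9 10 15 13) = [0, 5, 17, 3, 4, 2, 6, 11, 7, 10, 15, 12, 8, 9, 14, 13, 16, 1]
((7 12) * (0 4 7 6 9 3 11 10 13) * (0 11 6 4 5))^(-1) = [5, 1, 2, 9, 12, 0, 3, 4, 8, 6, 11, 13, 7, 10] = (0 5)(3 9 6)(4 12 7)(10 11 13)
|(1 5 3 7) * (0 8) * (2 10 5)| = |(0 8)(1 2 10 5 3 7)| = 6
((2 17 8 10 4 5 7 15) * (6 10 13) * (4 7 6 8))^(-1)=[0, 1, 15, 3, 17, 4, 5, 10, 13, 9, 6, 11, 12, 8, 14, 7, 16, 2]=(2 15 7 10 6 5 4 17)(8 13)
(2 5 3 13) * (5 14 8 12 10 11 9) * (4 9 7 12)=(2 14 8 4 9 5 3 13)(7 12 10 11)=[0, 1, 14, 13, 9, 3, 6, 12, 4, 5, 11, 7, 10, 2, 8]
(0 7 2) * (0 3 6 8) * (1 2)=(0 7 1 2 3 6 8)=[7, 2, 3, 6, 4, 5, 8, 1, 0]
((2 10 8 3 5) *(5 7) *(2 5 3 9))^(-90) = (2 8)(9 10) = [0, 1, 8, 3, 4, 5, 6, 7, 2, 10, 9]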